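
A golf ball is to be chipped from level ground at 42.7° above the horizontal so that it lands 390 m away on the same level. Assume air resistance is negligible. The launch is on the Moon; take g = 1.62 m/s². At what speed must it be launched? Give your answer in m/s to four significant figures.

On level ground R = v₀² sin 2θ / g ⇒ v₀ = √(gR / sin 2θ).
v₀ = √(1.62 × 390 / sin 85.40°) = √(631.8 / 0.9968) = √633.84 = 25.18 m/s.

25.18 m/s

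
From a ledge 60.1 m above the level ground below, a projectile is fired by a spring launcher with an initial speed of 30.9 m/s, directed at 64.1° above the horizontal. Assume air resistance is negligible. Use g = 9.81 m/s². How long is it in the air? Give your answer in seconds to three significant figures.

7.34 s

Horizontal component vₓ = 30.90 cos 64.1° = 13.50 m/s; vertical v_y0 = 30.90 sin 64.1° = 27.80 m/s.
Vertical motion (up positive, ground at y = 0): 4.905 t² − (27.80) t − 60.1 = 0, so t = (27.80 + √(27.80² + 2·9.81·60.1)) / 9.81 = (27.80 + 44.18) / 9.81 = 7.337 s.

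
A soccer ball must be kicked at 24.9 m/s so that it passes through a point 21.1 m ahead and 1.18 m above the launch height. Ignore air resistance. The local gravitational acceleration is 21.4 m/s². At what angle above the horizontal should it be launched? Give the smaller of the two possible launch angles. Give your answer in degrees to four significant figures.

27.37°

Trajectory: y = x tanθ − g x² (1 + tan²θ)/(2v₀²). With x = 21.1, y = 1.18, v₀ = 24.9, g = 21.4:
7.683 tan²θ − 21.1 tanθ + (8.863) = 0.
tanθ = [21.1 ± √(21.1² − 4 × 7.683 × (8.863))] / (2 × 7.683) = (21.1 ± 13.15) / 15.37, giving tanθ = 0.5176 or 2.229.
θ = 27.37° or 65.83°; the smaller is 27.37°.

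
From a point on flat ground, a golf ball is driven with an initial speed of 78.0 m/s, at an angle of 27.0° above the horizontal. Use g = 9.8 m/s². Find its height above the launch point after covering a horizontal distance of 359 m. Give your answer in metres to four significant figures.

vₓ = 78.00 cos 27.0° = 69.50 m/s; v_y0 = 78.00 sin 27.0° = 35.41 m/s.
Time to reach x = 359 m: t = x/vₓ = 359/69.50 = 5.166 s.
Height: y = v_y0 t − ½ g t² = 35.41 × 5.166 − 4.900 × 5.166² = 182.9 − 130.7 = 52.17 m.

52.17 m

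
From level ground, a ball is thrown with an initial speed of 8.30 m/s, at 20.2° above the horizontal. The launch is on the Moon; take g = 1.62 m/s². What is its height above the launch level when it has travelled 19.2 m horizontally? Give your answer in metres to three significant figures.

2.14 m

Resolve: vₓ = 8.300 cos 20.2° = 7.789 m/s and v_y0 = 8.300 sin 20.2° = 2.866 m/s.
Time to reach x = 19.2 m: t = x/vₓ = 19.2/7.789 = 2.465 s.
Height: y = v_y0 t − ½ g t² = 2.866 × 2.465 − 0.8100 × 2.465² = 7.064 − 4.921 = 2.143 m.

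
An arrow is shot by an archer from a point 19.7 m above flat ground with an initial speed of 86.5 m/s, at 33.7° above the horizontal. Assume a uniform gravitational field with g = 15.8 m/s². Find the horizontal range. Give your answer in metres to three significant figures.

Resolve: vₓ = 86.50 cos 33.7° = 71.96 m/s and v_y0 = 86.50 sin 33.7° = 47.99 m/s.
With up positive and y = 0 at the ground: y(t) = 19.7 + (47.99) t − 7.900 t². Setting y = 0 and taking the positive root: t = [47.99 + √(47.99² + 2·15.8·19.7)] / 15.8 = (47.99 + 54.09) / 15.8 = 6.461 s.
Horizontal distance: R = vₓ t = 71.96 × 6.461 = 465.0 m.

465 m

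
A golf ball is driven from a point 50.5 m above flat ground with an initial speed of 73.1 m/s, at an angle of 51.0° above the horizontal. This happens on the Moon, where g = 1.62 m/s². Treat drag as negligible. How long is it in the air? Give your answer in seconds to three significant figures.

71.0 s

Components: vₓ = 73.10 cos 51.0° = 46.00 m/s, v_y0 = 73.10 sin 51.0° = 56.81 m/s.
Vertical motion (up positive, ground at y = 0): 0.8100 t² − (56.81) t − 50.5 = 0, so t = (56.81 + √(56.81² + 2·1.62·50.5)) / 1.62 = (56.81 + 58.23) / 1.62 = 71.01 s.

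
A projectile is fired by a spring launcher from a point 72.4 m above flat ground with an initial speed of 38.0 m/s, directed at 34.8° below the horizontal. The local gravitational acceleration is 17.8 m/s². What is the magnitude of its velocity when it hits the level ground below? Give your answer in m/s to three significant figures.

Horizontal component vₓ = 38.00 cos 34.8° = 31.20 m/s; vertical v_y0 = −21.69 m/s (downward).
With up positive and y = 0 at the ground: y(t) = 72.4 + (−21.69) t − 8.900 t². Setting y = 0 and taking the positive root: t = [−21.69 + √(21.69² + 2·17.8·72.4)] / 17.8 = (−21.69 + 55.21) / 17.8 = 1.883 s.
Vertical velocity at impact: v_y = v_y0 − g t = −21.69 − 17.8 × 1.883 = −55.21 m/s.
Speed: |v| = √(vₓ² + v_y²) = √(31.20² + 55.21²) = 63.41 m/s.

63.4 m/s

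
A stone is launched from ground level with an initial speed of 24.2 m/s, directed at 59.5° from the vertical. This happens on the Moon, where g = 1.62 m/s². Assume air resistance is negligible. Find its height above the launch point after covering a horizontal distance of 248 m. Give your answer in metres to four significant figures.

31.50 m

Resolve: vₓ = 24.20 sin 59.5° = 20.85 m/s and v_y0 = 24.20 cos 59.5° = 12.28 m/s.
Time to reach x = 248 m: t = x/vₓ = 248/20.85 = 11.89 s.
Height: y = v_y0 t − ½ g t² = 12.28 × 11.89 − 0.8100 × 11.89² = 146.1 − 114.6 = 31.50 m.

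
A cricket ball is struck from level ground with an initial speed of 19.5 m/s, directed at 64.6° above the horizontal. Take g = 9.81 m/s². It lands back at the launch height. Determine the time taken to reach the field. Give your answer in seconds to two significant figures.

3.6 s

Horizontal component vₓ = 19.50 cos 64.6° = 8.364 m/s; vertical v_y0 = 19.50 sin 64.6° = 17.62 m/s.
Landing at launch height ⇒ T = 2 v_y0 / g = 2 × 17.62 / 9.81 = 3.591 s.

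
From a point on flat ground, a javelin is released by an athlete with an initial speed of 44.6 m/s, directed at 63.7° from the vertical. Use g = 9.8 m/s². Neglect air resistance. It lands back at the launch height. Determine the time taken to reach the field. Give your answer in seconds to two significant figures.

4.0 s

Components: vₓ = 44.60 sin 63.7° = 39.98 m/s, v_y0 = 44.60 cos 63.7° = 19.76 m/s.
Landing at launch height ⇒ T = 2 v_y0 / g = 2 × 19.76 / 9.80 = 4.033 s.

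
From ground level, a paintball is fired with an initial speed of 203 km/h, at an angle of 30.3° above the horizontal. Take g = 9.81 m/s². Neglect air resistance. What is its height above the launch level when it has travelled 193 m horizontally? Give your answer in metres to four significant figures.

Convert: 203 km/h = 203/3.6 = 56.39 m/s.
Components: vₓ = 56.39 cos 30.3° = 48.69 m/s, v_y0 = 56.39 sin 30.3° = 28.45 m/s.
At x = 193 m, t = x/vₓ = 193/48.69 = 3.964 s.
Height: y = v_y0 t − ½ g t² = 28.45 × 3.964 − 4.905 × 3.964² = 112.8 − 77.08 = 35.70 m.

35.70 m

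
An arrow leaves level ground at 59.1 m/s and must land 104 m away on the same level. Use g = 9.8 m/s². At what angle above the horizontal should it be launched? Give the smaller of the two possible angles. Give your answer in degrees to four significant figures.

8.483°

Level-ground range R = v₀² sin(2θ)/g ⇒ sin(2θ) = gR/v₀² = 9.80 × 104 / 59.1² = 0.2918.
2θ = 16.97° or 180° − 16.97° = 163.0°, so θ = 8.483° or 81.52°.
The smaller angle is 8.483°.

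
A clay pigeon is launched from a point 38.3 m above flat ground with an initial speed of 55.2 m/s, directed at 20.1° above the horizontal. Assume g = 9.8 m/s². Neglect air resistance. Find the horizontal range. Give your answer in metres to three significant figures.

Horizontal component vₓ = 55.20 cos 20.1° = 51.84 m/s; vertical v_y0 = 55.20 sin 20.1° = 18.97 m/s.
Vertical motion (up positive, ground at y = 0): 4.900 t² − (18.97) t − 38.3 = 0, so t = (18.97 + √(18.97² + 2·9.80·38.3)) / 9.80 = (18.97 + 33.32) / 9.80 = 5.336 s.
Horizontal distance: R = vₓ t = 51.84 × 5.336 = 276.6 m.

277 m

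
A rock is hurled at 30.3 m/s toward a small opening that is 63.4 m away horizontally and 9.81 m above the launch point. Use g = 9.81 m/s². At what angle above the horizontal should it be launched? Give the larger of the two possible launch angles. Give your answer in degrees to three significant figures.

66.7°

Trajectory: y = x tanθ − g x² (1 + tan²θ)/(2v₀²). With x = 63.4, y = 9.81, v₀ = 30.3, g = 9.81:
21.47 tan²θ − 63.4 tanθ + (31.28) = 0.
tanθ = [63.4 ± √(63.4² − 4 × 21.47 × (31.28))] / (2 × 21.47) = (63.4 ± 36.50) / 42.95, giving tanθ = 0.6263 or 2.326.
θ = 32.06° or 66.74°; the larger is 66.74°.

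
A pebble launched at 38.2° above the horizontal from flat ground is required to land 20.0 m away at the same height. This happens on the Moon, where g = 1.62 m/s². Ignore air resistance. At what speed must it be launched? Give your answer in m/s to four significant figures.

On level ground R = v₀² sin 2θ / g ⇒ v₀ = √(gR / sin 2θ).
v₀ = √(1.62 × 20.0 / sin 76.40°) = √(32.40 / 0.9720) = √33.335 = 5.774 m/s.

5.774 m/s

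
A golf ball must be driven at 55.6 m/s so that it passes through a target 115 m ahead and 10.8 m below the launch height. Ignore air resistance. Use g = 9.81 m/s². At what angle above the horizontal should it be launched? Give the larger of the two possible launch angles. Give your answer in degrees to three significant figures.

79.5°

Trajectory: y = x tanθ − g x² (1 + tan²θ)/(2v₀²). With x = 115, y = −10.8, v₀ = 55.6, g = 9.81:
20.98 tan²θ − 115 tanθ + (10.18) = 0.
tanθ = [115 ± √(115² − 4 × 20.98 × (10.18))] / (2 × 20.98) = (115 ± 111.2) / 41.97, giving tanθ = 0.09003 or 5.390.
θ = 5.145° or 79.49°; the larger is 79.49°.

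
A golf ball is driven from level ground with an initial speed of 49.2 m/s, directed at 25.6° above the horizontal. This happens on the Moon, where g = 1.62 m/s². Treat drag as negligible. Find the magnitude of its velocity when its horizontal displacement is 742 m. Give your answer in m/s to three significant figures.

vₓ = 49.20 cos 25.6° = 44.37 m/s; v_y0 = 49.20 sin 25.6° = 21.26 m/s.
x = vₓ t ⇒ t = 742/44.37 = 16.72 s.
Vertical velocity there: v_y = v_y0 − g t = 21.26 − 1.62 × 16.72 = −5.833 m/s.
Speed: √(vₓ² + v_y²) = √(44.37² + 5.833²) = 44.75 m/s.

44.8 m/s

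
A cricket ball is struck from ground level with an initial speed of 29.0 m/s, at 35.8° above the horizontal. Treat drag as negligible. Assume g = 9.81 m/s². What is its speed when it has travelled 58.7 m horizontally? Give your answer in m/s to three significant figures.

Components: vₓ = 29.00 cos 35.8° = 23.52 m/s, v_y0 = 29.00 sin 35.8° = 16.96 m/s.
Time to reach x = 58.7 m: t = x/vₓ = 58.7/23.52 = 2.496 s.
Vertical velocity there: v_y = v_y0 − g t = 16.96 − 9.81 × 2.496 = −7.519 m/s.
Speed: √(vₓ² + v_y²) = √(23.52² + 7.519²) = 24.69 m/s.

24.7 m/s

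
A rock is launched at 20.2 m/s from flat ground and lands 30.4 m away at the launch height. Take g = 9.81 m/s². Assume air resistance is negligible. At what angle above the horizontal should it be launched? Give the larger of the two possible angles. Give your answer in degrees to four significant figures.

R = v₀² sin 2θ / g gives sin 2θ = gR/v₀² = 9.81·30.4/20.2² = 0.7309.
2θ = 46.96° or 180° − 46.96° = 133.0°, so θ = 23.48° or 66.52°.
The larger angle is 66.52°.

66.52°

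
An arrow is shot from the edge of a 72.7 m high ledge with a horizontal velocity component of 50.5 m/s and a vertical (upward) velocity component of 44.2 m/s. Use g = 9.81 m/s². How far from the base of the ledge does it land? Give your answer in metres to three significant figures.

527 m

With up positive and y = 0 at the ground: y(t) = 72.7 + (44.20) t − 4.905 t². Setting y = 0 and taking the positive root: t = [44.20 + √(44.20² + 2·9.81·72.7)] / 9.81 = (44.20 + 58.14) / 9.81 = 10.43 s.
Horizontal distance: R = vₓ t = 50.50 × 10.43 = 526.8 m.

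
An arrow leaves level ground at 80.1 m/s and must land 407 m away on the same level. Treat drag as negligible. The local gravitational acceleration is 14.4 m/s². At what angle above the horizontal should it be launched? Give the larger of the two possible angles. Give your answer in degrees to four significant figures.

From R = (v₀²/g) sin 2θ: sin 2θ = 14.4 × 407 / 6416.0 = 0.9135.
2θ = 65.99° or 180° − 65.99° = 114.0°, so θ = 32.99° or 57.01°.
The larger angle is 57.01°.

57.01°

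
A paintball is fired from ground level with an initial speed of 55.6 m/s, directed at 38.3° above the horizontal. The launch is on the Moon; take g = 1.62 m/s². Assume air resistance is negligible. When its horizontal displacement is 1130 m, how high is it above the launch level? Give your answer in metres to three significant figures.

Components: vₓ = 55.60 cos 38.3° = 43.63 m/s, v_y0 = 55.60 sin 38.3° = 34.46 m/s.
x = vₓ t ⇒ t = 1130/43.63 = 25.90 s.
Height: y = v_y0 t − ½ g t² = 34.46 × 25.90 − 0.8100 × 25.90² = 892.4 − 543.3 = 349.2 m.

349 m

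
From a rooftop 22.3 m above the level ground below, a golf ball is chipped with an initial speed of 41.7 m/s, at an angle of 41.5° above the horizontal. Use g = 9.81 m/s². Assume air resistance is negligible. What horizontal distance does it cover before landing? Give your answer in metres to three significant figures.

Horizontal component vₓ = 41.70 cos 41.5° = 31.23 m/s; vertical v_y0 = 41.70 sin 41.5° = 27.63 m/s.
Vertical motion (up positive, ground at y = 0): 4.905 t² − (27.63) t − 22.3 = 0, so t = (27.63 + √(27.63² + 2·9.81·22.3)) / 9.81 = (27.63 + 34.66) / 9.81 = 6.349 s.
Horizontal distance: R = vₓ t = 31.23 × 6.349 = 198.3 m.

198 m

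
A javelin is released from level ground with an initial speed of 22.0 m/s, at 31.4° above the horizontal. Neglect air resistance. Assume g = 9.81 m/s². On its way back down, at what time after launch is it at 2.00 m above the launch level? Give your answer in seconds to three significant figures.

Resolve: vₓ = 22.00 cos 31.4° = 18.78 m/s and v_y0 = 22.00 sin 31.4° = 11.46 m/s.
Set y = v_y0 t − ½ g t² = 2.00: 4.905 t² − 11.46 t + 2.00 = 0.
t = [11.46 ± √(11.46² − 2·9.81·2.00)] / 9.81 = (11.46 ± 9.599) / 9.81, so t = 0.1899 s or t = 2.147 s.
The descending-branch root is 2.147 s.

2.15 s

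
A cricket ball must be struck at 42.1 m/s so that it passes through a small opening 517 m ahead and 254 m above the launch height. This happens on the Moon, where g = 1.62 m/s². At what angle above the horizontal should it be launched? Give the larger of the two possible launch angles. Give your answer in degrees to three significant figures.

73.1°

Trajectory: y = x tanθ − g x² (1 + tan²θ)/(2v₀²). With x = 517, y = 254, v₀ = 42.1, g = 1.62:
122.2 tan²θ − 517 tanθ + (376.2) = 0.
tanθ = [517 ± √(517² − 4 × 122.2 × (376.2))] / (2 × 122.2) = (517 ± 289.0) / 244.3, giving tanθ = 0.9334 or 3.299.
θ = 43.03° or 73.14°; the larger is 73.14°.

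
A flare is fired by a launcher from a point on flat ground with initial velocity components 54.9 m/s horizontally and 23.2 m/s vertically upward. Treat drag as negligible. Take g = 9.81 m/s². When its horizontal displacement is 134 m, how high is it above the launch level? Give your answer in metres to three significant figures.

27.4 m

x = vₓ t ⇒ t = 134/54.90 = 2.441 s.
Height: y = v_y0 t − ½ g t² = 23.20 × 2.441 − 4.905 × 2.441² = 56.63 − 29.22 = 27.40 m.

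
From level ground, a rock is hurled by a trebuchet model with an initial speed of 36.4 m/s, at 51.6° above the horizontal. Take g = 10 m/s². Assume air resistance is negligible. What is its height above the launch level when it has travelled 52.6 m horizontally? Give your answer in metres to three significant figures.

39.3 m

Horizontal component vₓ = 36.40 cos 51.6° = 22.61 m/s; vertical v_y0 = 36.40 sin 51.6° = 28.53 m/s.
At x = 52.6 m, t = x/vₓ = 52.6/22.61 = 2.326 s.
Height: y = v_y0 t − ½ g t² = 28.53 × 2.326 − 5.000 × 2.326² = 66.36 − 27.06 = 39.30 m.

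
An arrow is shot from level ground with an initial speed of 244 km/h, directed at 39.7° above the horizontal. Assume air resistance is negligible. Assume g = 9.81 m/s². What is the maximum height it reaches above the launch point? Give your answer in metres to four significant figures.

95.53 m

Convert: 244 km/h = 244/3.6 = 67.78 m/s.
Resolve: vₓ = 67.78 cos 39.7° = 52.15 m/s and v_y0 = 67.78 sin 39.7° = 43.29 m/s.
At the apex v_y = 0, so H = v_y0²/(2g) = 43.29²/19.62 = 95.53 m.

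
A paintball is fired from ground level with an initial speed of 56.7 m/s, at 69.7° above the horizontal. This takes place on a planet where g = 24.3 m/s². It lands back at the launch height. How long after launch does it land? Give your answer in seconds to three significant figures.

4.38 s

Horizontal component vₓ = 56.70 cos 69.7° = 19.67 m/s; vertical v_y0 = 56.70 sin 69.7° = 53.18 m/s.
Time of flight on level ground: T = 2 v_y0 / g = 2 × 53.18 / 24.3 = 4.377 s.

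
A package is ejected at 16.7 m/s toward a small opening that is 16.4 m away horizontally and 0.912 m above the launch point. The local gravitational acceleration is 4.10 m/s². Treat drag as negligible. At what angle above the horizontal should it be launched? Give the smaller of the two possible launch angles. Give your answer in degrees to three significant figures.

Trajectory: y = x tanθ − g x² (1 + tan²θ)/(2v₀²). With x = 16.4, y = 0.912, v₀ = 16.7, g = 4.10:
1.977 tan²θ − 16.4 tanθ + (2.889) = 0.
tanθ = [16.4 ± √(16.4² − 4 × 1.977 × (2.889))] / (2 × 1.977) = (16.4 ± 15.69) / 3.954, giving tanθ = 0.1801 or 8.115.
θ = 10.21° or 82.98°; the smaller is 10.21°.

10.2°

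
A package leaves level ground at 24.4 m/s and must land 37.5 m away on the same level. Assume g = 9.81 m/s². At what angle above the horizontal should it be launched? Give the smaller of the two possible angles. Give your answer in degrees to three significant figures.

19.1°

R = v₀² sin 2θ / g gives sin 2θ = gR/v₀² = 9.81·37.5/24.4² = 0.6179.
2θ = 38.16° or 180° − 38.16° = 141.8°, so θ = 19.08° or 70.92°.
The smaller angle is 19.08°.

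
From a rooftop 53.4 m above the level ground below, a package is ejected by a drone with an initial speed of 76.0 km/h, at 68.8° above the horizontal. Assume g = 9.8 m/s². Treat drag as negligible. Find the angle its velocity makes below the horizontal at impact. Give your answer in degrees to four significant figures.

Convert: 76.0 km/h = 76.0/3.6 = 21.11 m/s.
Resolve: vₓ = 21.11 cos 68.8° = 7.634 m/s and v_y0 = 21.11 sin 68.8° = 19.68 m/s.
The projectile lands when y = 53.4 + (19.68) t − ½·9.80·t² = 0. Positive root: t = (19.68 + √(19.68² + 2·9.80·53.4)) / 9.80 = (19.68 + 37.87) / 9.80 = 5.873 s.
At impact: v_y = v_y0 − g t = −37.87 m/s; vₓ = 7.634 m/s.
Angle below horizontal: arctan(|v_y|/vₓ) = arctan(37.87/7.634) = 78.60°.

78.60°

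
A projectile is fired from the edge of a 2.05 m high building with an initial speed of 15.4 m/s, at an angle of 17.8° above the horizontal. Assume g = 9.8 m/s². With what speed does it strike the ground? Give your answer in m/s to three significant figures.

Resolve: vₓ = 15.40 cos 17.8° = 14.66 m/s and v_y0 = 15.40 sin 17.8° = 4.708 m/s.
The projectile lands when y = 2.05 + (4.708) t − ½·9.80·t² = 0. Positive root: t = (4.708 + √(4.708² + 2·9.80·2.05)) / 9.80 = (4.708 + 7.896) / 9.80 = 1.286 s.
Vertical velocity at impact: v_y = v_y0 − g t = 4.708 − 9.80 × 1.286 = −7.896 m/s.
Speed: |v| = √(vₓ² + v_y²) = √(14.66² + 7.896²) = 16.65 m/s.

16.7 m/s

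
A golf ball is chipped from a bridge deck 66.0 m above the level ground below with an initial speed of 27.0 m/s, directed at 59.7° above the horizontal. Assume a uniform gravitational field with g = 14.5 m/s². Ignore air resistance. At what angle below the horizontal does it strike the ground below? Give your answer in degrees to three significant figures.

Components: vₓ = 27.00 cos 59.7° = 13.62 m/s, v_y0 = 27.00 sin 59.7° = 23.31 m/s.
The projectile lands when y = 66.0 + (23.31) t − ½·14.5·t² = 0. Positive root: t = (23.31 + √(23.31² + 2·14.5·66.0)) / 14.5 = (23.31 + 49.57) / 14.5 = 5.026 s.
At impact: v_y = v_y0 − g t = −49.57 m/s; vₓ = 13.62 m/s.
Angle below horizontal: arctan(|v_y|/vₓ) = arctan(49.57/13.62) = 74.63°.

74.6°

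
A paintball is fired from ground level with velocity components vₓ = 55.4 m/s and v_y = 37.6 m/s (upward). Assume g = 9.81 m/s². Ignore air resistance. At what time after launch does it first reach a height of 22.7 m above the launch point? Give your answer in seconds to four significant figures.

0.6607 s

Set y = v_y0 t − ½ g t² = 22.7: 4.905 t² − 37.60 t + 22.7 = 0.
t = [37.60 ± √(37.60² − 2·9.81·22.7)] / 9.81 = (37.60 ± 31.12) / 9.81, so t = 0.6607 s or t = 7.005 s.
The first (ascending) time is 0.6607 s.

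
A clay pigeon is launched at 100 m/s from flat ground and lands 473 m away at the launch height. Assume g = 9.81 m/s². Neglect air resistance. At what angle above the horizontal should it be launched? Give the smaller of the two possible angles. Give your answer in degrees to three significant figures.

13.8°

Level-ground range R = v₀² sin(2θ)/g ⇒ sin(2θ) = gR/v₀² = 9.81 × 473 / 100² = 0.4640.
2θ = 27.65° or 180° − 27.65° = 152.4°, so θ = 13.82° or 76.18°.
The smaller angle is 13.82°.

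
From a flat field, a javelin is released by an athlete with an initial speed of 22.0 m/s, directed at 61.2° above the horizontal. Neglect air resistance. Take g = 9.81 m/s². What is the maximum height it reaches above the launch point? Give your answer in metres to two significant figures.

Resolve: vₓ = 22.00 cos 61.2° = 10.60 m/s and v_y0 = 22.00 sin 61.2° = 19.28 m/s.
Peak height H = v_y0² / (2g) = 371.67 / 19.62 = 18.94 m.

19 m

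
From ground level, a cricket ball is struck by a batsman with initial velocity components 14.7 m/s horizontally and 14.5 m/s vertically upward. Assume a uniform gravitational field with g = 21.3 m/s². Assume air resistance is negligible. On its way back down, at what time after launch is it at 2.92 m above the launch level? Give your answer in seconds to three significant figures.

Set y = v_y0 t − ½ g t² = 2.92: 10.65 t² − 14.50 t + 2.92 = 0.
Quadratic formula: t = (14.50 ± √85.858) / 21.3 = (14.50 ± 9.266) / 21.3 → t = 0.2457 s or 1.116 s.
The descending-branch root is 1.116 s.

1.12 s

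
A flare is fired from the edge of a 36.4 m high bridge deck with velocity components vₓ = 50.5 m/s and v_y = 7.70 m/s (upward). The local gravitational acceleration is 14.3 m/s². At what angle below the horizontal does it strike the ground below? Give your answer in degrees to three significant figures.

Vertical motion (up positive, ground at y = 0): 7.150 t² − (7.700) t − 36.4 = 0, so t = (7.700 + √(7.700² + 2·14.3·36.4)) / 14.3 = (7.700 + 33.17) / 14.3 = 2.858 s.
At impact: v_y = v_y0 − g t = −33.17 m/s; vₓ = 50.50 m/s.
Angle below horizontal: arctan(|v_y|/vₓ) = arctan(33.17/50.50) = 33.30°.

33.3°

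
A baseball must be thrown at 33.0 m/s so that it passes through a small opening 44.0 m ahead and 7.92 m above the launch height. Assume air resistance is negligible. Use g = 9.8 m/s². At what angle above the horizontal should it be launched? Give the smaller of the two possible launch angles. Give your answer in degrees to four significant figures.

22.37°

Trajectory: y = x tanθ − g x² (1 + tan²θ)/(2v₀²). With x = 44.0, y = 7.92, v₀ = 33.0, g = 9.80:
8.711 tan²θ − 44.0 tanθ + (16.63) = 0.
tanθ = [44.0 ± √(44.0² − 4 × 8.711 × (16.63))] / (2 × 8.711) = (44.0 ± 36.83) / 17.42, giving tanθ = 0.4115 or 4.640.
θ = 22.37° or 77.84°; the smaller is 22.37°.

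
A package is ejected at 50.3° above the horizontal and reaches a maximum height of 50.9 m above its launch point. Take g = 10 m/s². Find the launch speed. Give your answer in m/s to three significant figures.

41.5 m/s

At the peak v_y = 0, so v_y0 = √(2gH) = √(2 × 10.0 × 50.9) = 31.91 m/s.
v_y0 = v₀ sin θ ⇒ v₀ = 31.91 / sin 50.3° = 41.47 m/s.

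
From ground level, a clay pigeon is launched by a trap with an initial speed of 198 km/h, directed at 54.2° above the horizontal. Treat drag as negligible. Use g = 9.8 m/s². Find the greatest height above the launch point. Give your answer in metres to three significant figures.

Convert: 198 km/h = 198/3.6 = 55.00 m/s.
Components: vₓ = 55.00 cos 54.2° = 32.17 m/s, v_y0 = 55.00 sin 54.2° = 44.61 m/s.
Peak height H = v_y0² / (2g) = 1989.9 / 19.60 = 101.5 m.

102 m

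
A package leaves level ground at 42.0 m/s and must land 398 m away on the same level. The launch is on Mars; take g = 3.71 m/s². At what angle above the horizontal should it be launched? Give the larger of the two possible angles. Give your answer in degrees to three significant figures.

61.6°

Level-ground range R = v₀² sin(2θ)/g ⇒ sin(2θ) = gR/v₀² = 3.71 × 398 / 42.0² = 0.8371.
2θ = 56.83° or 180° − 56.83° = 123.2°, so θ = 28.42° or 61.58°.
The larger angle is 61.58°.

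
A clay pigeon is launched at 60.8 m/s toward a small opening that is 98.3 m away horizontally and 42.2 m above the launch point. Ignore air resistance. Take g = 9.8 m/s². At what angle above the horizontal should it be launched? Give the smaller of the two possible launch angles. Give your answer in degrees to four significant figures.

31.29°

Trajectory: y = x tanθ − g x² (1 + tan²θ)/(2v₀²). With x = 98.3, y = 42.2, v₀ = 60.8, g = 9.80:
12.81 tan²θ − 98.3 tanθ + (55.01) = 0.
tanθ = [98.3 ± √(98.3² − 4 × 12.81 × (55.01))] / (2 × 12.81) = (98.3 ± 82.73) / 25.62, giving tanθ = 0.6077 or 7.067.
θ = 31.29° or 81.95°; the smaller is 31.29°.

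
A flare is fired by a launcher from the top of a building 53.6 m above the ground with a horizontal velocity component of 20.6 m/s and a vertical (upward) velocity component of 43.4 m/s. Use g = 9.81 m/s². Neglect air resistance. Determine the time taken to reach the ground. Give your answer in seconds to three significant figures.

9.95 s

The projectile lands when y = 53.6 + (43.40) t − ½·9.81·t² = 0. Positive root: t = (43.40 + √(43.40² + 2·9.81·53.6)) / 9.81 = (43.40 + 54.18) / 9.81 = 9.947 s.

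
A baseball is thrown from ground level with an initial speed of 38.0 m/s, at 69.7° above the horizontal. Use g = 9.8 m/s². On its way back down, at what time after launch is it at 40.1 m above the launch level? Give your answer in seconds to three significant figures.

5.88 s

Components: vₓ = 38.00 cos 69.7° = 13.18 m/s, v_y0 = 38.00 sin 69.7° = 35.64 m/s.
Require v_y0 t − ½ g t² = 40.1, i.e. 4.900 t² − 35.64 t + 40.1 = 0.
Quadratic formula: t = (35.64 ± √484.23) / 9.80 = (35.64 ± 22.01) / 9.80 → t = 1.391 s or 5.882 s.
The descending-branch root is 5.882 s.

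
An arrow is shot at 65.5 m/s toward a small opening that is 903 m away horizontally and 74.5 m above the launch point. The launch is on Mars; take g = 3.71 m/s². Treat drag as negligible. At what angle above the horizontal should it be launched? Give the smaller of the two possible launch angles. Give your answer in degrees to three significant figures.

Trajectory: y = x tanθ − g x² (1 + tan²θ)/(2v₀²). With x = 903, y = 74.5, v₀ = 65.5, g = 3.71:
352.6 tan²θ − 903 tanθ + (427.1) = 0.
tanθ = [903 ± √(903² − 4 × 352.6 × (427.1))] / (2 × 352.6) = (903 ± 461.7) / 705.1, giving tanθ = 0.6259 or 1.935.
θ = 32.04° or 62.67°; the smaller is 32.04°.

32.0°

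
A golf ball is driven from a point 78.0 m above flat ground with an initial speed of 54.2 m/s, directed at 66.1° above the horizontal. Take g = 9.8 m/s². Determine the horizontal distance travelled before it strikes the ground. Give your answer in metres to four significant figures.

vₓ = 54.20 cos 66.1° = 21.96 m/s; v_y0 = 54.20 sin 66.1° = 49.55 m/s.
The projectile lands when y = 78.0 + (49.55) t − ½·9.80·t² = 0. Positive root: t = (49.55 + √(49.55² + 2·9.80·78.0)) / 9.80 = (49.55 + 63.12) / 9.80 = 11.50 s.
Horizontal distance: R = vₓ t = 21.96 × 11.50 = 252.5 m.

252.5 m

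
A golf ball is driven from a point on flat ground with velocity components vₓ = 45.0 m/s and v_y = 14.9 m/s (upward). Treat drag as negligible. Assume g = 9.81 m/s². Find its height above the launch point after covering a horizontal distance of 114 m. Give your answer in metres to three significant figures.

At x = 114 m, t = x/vₓ = 114/45.00 = 2.533 s.
Height: y = v_y0 t − ½ g t² = 14.90 × 2.533 − 4.905 × 2.533² = 37.75 − 31.48 = 6.267 m.

6.27 m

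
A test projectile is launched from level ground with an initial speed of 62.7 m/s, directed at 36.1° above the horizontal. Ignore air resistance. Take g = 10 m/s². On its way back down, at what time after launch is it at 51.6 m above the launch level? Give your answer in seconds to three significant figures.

Horizontal component vₓ = 62.70 cos 36.1° = 50.66 m/s; vertical v_y0 = 62.70 sin 36.1° = 36.94 m/s.
Height y(t) = 36.94 t − 5.000 t² = 51.6 gives 5.000 t² − 36.94 t + 51.6 = 0.
t = [36.94 ± √(36.94² − 2·10.0·51.6)] / 10.0 = (36.94 ± 18.24) / 10.0, so t = 1.870 s or t = 5.518 s.
The descending-branch root is 5.518 s.

5.52 s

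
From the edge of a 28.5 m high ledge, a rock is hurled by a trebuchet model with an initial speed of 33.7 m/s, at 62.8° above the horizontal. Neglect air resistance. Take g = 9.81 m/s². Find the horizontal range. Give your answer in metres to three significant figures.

107 m

Horizontal component vₓ = 33.70 cos 62.8° = 15.40 m/s; vertical v_y0 = 33.70 sin 62.8° = 29.97 m/s.
Vertical motion (up positive, ground at y = 0): 4.905 t² − (29.97) t − 28.5 = 0, so t = (29.97 + √(29.97² + 2·9.81·28.5)) / 9.81 = (29.97 + 38.18) / 9.81 = 6.947 s.
Horizontal distance: R = vₓ t = 15.40 × 6.947 = 107.0 m.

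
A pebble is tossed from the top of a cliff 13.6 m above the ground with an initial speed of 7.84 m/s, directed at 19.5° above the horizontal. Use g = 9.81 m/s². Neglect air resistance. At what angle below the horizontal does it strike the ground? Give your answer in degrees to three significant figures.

65.9°

vₓ = 7.840 cos 19.5° = 7.390 m/s; v_y0 = 7.840 sin 19.5° = 2.617 m/s.
Vertical motion (up positive, ground at y = 0): 4.905 t² − (2.617) t − 13.6 = 0, so t = (2.617 + √(2.617² + 2·9.81·13.6)) / 9.81 = (2.617 + 16.54) / 9.81 = 1.953 s.
At impact: v_y = v_y0 − g t = −16.54 m/s; vₓ = 7.390 m/s.
Angle below horizontal: arctan(|v_y|/vₓ) = arctan(16.54/7.390) = 65.93°.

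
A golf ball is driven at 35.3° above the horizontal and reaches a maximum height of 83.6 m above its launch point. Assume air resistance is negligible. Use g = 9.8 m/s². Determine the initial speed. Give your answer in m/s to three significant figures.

70.1 m/s

At the peak v_y = 0, so v_y0 = √(2gH) = √(2 × 9.80 × 83.6) = 40.48 m/s.
v_y0 = v₀ sin θ ⇒ v₀ = 40.48 / sin 35.3° = 70.05 m/s.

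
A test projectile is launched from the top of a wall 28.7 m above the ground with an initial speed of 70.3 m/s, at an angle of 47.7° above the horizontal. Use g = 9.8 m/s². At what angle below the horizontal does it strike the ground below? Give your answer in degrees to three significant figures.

Components: vₓ = 70.30 cos 47.7° = 47.31 m/s, v_y0 = 70.30 sin 47.7° = 52.00 m/s.
With up positive and y = 0 at the ground: y(t) = 28.7 + (52.00) t − 4.900 t². Setting y = 0 and taking the positive root: t = [52.00 + √(52.00² + 2·9.80·28.7)] / 9.80 = (52.00 + 57.15) / 9.80 = 11.14 s.
At impact: v_y = v_y0 − g t = −57.15 m/s; vₓ = 47.31 m/s.
Angle below horizontal: arctan(|v_y|/vₓ) = arctan(57.15/47.31) = 50.38°.

50.4°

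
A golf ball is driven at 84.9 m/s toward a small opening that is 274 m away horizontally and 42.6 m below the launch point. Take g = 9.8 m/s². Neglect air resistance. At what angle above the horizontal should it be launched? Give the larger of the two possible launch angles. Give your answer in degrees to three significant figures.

Trajectory: y = x tanθ − g x² (1 + tan²θ)/(2v₀²). With x = 274, y = −42.6, v₀ = 84.9, g = 9.80:
51.04 tan²θ − 274 tanθ + (8.437) = 0.
tanθ = [274 ± √(274² − 4 × 51.04 × (8.437))] / (2 × 51.04) = (274 ± 270.8) / 102.1, giving tanθ = 0.03097 or 5.338.
θ = 1.774° or 79.39°; the larger is 79.39°.

79.4°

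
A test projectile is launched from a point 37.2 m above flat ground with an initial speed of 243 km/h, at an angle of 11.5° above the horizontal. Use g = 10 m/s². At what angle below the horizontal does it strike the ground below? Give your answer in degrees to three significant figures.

Convert: 243 km/h = 243/3.6 = 67.50 m/s.
Horizontal component vₓ = 67.50 cos 11.5° = 66.14 m/s; vertical v_y0 = 67.50 sin 11.5° = 13.46 m/s.
With up positive and y = 0 at the ground: y(t) = 37.2 + (13.46) t − 5.000 t². Setting y = 0 and taking the positive root: t = [13.46 + √(13.46² + 2·10.0·37.2)] / 10.0 = (13.46 + 30.42) / 10.0 = 4.387 s.
At impact: v_y = v_y0 − g t = −30.42 m/s; vₓ = 66.14 m/s.
Angle below horizontal: arctan(|v_y|/vₓ) = arctan(30.42/66.14) = 24.69°.

24.7°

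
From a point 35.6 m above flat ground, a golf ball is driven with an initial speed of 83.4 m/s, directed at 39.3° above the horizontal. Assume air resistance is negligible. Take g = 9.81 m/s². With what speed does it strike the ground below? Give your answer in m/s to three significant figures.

87.5 m/s

Components: vₓ = 83.40 cos 39.3° = 64.54 m/s, v_y0 = 83.40 sin 39.3° = 52.82 m/s.
With up positive and y = 0 at the ground: y(t) = 35.6 + (52.82) t − 4.905 t². Setting y = 0 and taking the positive root: t = [52.82 + √(52.82² + 2·9.81·35.6)] / 9.81 = (52.82 + 59.07) / 9.81 = 11.41 s.
Vertical velocity at impact: v_y = v_y0 − g t = 52.82 − 9.81 × 11.41 = −59.07 m/s.
Speed: |v| = √(vₓ² + v_y²) = √(64.54² + 59.07²) = 87.49 m/s.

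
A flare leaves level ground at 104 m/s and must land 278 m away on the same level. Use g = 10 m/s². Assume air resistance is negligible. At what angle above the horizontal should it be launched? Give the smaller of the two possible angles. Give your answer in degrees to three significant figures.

7.45°

Level-ground range R = v₀² sin(2θ)/g ⇒ sin(2θ) = gR/v₀² = 10.0 × 278 / 104² = 0.2570.
2θ = 14.89° or 180° − 14.89° = 165.1°, so θ = 7.447° or 82.55°.
The smaller angle is 7.447°.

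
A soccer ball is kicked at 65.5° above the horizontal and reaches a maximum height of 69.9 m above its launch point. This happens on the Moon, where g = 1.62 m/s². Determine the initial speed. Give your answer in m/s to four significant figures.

At the peak v_y = 0, so v_y0 = √(2gH) = √(2 × 1.62 × 69.9) = 15.05 m/s.
v_y0 = v₀ sin θ ⇒ v₀ = 15.05 / sin 65.5° = 16.54 m/s.

16.54 m/s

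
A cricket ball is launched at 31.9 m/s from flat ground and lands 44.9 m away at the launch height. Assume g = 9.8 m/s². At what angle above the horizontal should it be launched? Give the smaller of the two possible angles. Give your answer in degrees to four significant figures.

R = v₀² sin 2θ / g gives sin 2θ = gR/v₀² = 9.80·44.9/31.9² = 0.4324.
2θ = 25.62° or 180° − 25.62° = 154.4°, so θ = 12.81° or 77.19°.
The smaller angle is 12.81°.

12.81°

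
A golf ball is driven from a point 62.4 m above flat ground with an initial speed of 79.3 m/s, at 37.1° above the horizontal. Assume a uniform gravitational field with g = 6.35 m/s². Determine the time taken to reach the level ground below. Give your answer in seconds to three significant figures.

Horizontal component vₓ = 79.30 cos 37.1° = 63.25 m/s; vertical v_y0 = 79.30 sin 37.1° = 47.83 m/s.
The projectile lands when y = 62.4 + (47.83) t − ½·6.35·t² = 0. Positive root: t = (47.83 + √(47.83² + 2·6.35·62.4)) / 6.35 = (47.83 + 55.50) / 6.35 = 16.27 s.

16.3 s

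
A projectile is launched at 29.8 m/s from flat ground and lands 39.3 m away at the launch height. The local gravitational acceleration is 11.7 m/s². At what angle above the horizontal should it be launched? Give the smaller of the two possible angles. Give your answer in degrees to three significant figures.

15.6°

R = v₀² sin 2θ / g gives sin 2θ = gR/v₀² = 11.7·39.3/29.8² = 0.5178.
2θ = 31.18° or 180° − 31.18° = 148.8°, so θ = 15.59° or 74.41°.
The smaller angle is 15.59°.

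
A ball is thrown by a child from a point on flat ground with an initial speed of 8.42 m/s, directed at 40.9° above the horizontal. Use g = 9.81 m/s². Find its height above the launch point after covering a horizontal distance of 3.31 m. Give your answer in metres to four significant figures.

1.540 m

vₓ = 8.420 cos 40.9° = 6.364 m/s; v_y0 = 8.420 sin 40.9° = 5.513 m/s.
Time to reach x = 3.31 m: t = x/vₓ = 3.31/6.364 = 0.5201 s.
Height: y = v_y0 t − ½ g t² = 5.513 × 0.5201 − 4.905 × 0.5201² = 2.867 − 1.327 = 1.540 m.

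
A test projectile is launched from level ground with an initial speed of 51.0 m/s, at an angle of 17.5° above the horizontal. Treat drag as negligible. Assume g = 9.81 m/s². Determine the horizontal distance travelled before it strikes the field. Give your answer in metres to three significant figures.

Resolve: vₓ = 51.00 cos 17.5° = 48.64 m/s and v_y0 = 51.00 sin 17.5° = 15.34 m/s.
Flight time T = 2 v_y0 / g = 3.127 s.
Range: R = vₓ T = 48.64 × 3.127 = 152.1 m.

152 m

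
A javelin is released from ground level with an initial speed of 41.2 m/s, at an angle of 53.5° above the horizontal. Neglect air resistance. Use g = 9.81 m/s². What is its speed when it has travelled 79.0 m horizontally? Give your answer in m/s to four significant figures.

24.55 m/s

Horizontal component vₓ = 41.20 cos 53.5° = 24.51 m/s; vertical v_y0 = 41.20 sin 53.5° = 33.12 m/s.
At x = 79.0 m, t = x/vₓ = 79.0/24.51 = 3.224 s.
Vertical velocity there: v_y = v_y0 − g t = 33.12 − 9.81 × 3.224 = 1.495 m/s.
Speed: √(vₓ² + v_y²) = √(24.51² + 1.495²) = 24.55 m/s.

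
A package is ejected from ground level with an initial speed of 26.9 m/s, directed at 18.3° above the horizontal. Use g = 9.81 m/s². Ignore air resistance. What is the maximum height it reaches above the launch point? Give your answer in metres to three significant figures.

Resolve: vₓ = 26.90 cos 18.3° = 25.54 m/s and v_y0 = 26.90 sin 18.3° = 8.446 m/s.
At the apex v_y = 0, so H = v_y0²/(2g) = 8.446²/19.62 = 3.636 m.

3.64 m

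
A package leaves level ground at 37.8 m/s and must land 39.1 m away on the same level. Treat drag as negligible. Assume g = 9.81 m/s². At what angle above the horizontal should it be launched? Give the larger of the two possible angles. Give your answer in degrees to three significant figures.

From R = (v₀²/g) sin 2θ: sin 2θ = 9.81 × 39.1 / 1428.8 = 0.2684.
2θ = 15.57° or 180° − 15.57° = 164.4°, so θ = 7.786° or 82.21°.
The larger angle is 82.21°.

82.2°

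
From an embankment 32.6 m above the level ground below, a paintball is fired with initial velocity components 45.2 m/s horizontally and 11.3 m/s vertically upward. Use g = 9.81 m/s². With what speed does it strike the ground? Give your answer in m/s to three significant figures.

With up positive and y = 0 at the ground: y(t) = 32.6 + (11.30) t − 4.905 t². Setting y = 0 and taking the positive root: t = [11.30 + √(11.30² + 2·9.81·32.6)] / 9.81 = (11.30 + 27.70) / 9.81 = 3.976 s.
Vertical velocity at impact: v_y = v_y0 − g t = 11.30 − 9.81 × 3.976 = −27.70 m/s.
Speed: |v| = √(vₓ² + v_y²) = √(45.20² + 27.70²) = 53.01 m/s.

53.0 m/s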